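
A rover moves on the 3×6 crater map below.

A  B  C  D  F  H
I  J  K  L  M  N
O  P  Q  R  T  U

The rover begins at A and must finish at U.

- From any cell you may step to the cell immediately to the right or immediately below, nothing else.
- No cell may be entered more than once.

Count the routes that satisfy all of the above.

A right/down-only route from A to U makes exactly 2 down-moves and 5 right-moves in some order.
With no other constraints that would be C(7,2) = 21 routes.
That gives 21 routes.

21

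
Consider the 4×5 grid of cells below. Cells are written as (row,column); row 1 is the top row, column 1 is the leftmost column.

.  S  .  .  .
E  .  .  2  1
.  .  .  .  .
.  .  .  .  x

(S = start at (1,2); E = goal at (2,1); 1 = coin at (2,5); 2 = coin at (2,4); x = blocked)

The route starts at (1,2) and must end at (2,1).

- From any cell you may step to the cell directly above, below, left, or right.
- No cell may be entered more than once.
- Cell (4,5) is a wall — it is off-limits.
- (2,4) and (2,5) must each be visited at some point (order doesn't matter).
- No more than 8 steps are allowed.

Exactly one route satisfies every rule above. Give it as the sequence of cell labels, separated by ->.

Any route must reach (2,4) and (2,5) and still end at (2,1) within 8 moves, so the order of the required stops is forced.
Route from (1,2): right 3 to (1,5), down 1 to (2,5), left 4 to (2,1) — 8 moves in all.
Check: all required cells visited; 8 ≤ 8 moves.

(1,2) -> (1,3) -> (1,4) -> (1,5) -> (2,5) -> (2,4) -> (2,3) -> (2,2) -> (2,1)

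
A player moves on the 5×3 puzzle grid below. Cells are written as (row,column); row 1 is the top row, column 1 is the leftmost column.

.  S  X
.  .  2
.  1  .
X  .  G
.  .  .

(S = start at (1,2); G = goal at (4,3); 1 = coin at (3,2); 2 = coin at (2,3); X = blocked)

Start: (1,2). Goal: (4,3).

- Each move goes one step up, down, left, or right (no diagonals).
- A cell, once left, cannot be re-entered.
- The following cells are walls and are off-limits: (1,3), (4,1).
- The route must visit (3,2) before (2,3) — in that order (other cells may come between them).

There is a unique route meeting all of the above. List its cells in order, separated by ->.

The waypoints must appear in the order (3,2), (2,3), with no cell reused.
Route from (1,2): left to (1,1), 2× down (reaching (3,1)), right to (3,2), up to (2,2), right to (2,3), 2× down (reaching (4,3)) — 8 moves in all.
Check: order respected (1 at step 4, 2 at step 6).

(1,2) -> (1,1) -> (2,1) -> (3,1) -> (3,2) -> (2,2) -> (2,3) -> (3,3) -> (4,3)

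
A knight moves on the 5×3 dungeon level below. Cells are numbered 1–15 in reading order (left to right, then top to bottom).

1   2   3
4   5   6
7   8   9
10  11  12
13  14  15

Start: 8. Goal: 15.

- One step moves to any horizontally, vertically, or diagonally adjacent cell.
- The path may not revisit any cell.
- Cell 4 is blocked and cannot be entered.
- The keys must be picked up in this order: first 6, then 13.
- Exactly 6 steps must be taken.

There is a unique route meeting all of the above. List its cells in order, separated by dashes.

8 - 6 - 9 - 11 - 13 - 14 - 15

The waypoints must appear in the order 6, 13, with no cell reused.
Route from 8: up-right 1 to 6, down 1 to 9, down-left 2 to 13, right 2 to 15 — 6 moves in all.
Check: order respected (6 at step 1, 13 at step 4); 6 moves as required.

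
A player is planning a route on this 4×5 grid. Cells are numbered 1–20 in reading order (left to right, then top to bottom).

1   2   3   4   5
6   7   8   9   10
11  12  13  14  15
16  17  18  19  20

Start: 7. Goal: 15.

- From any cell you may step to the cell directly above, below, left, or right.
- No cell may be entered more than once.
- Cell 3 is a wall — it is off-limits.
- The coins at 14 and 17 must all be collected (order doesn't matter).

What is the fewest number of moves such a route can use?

6

Any route passes through 14 and 17 in some order between 7 and 15. Summing Manhattan distances along each leg and taking the cheapest ordering (7 → 17 → 14 → 15) gives a lower bound of 2 + 3 + 1 = 6 moves.
A route of 6 moves achieves this: 7 → 12 → 17 → 18 → 13 → 14 → 15.
Since 6 matches the lower bound, it is optimal.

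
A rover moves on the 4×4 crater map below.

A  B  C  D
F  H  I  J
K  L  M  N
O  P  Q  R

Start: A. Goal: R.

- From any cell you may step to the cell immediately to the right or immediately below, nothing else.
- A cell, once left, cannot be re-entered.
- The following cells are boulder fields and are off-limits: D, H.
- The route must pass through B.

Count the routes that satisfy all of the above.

A right/down-only route from A to R makes exactly 3 down-moves and 3 right-moves in some order.
With no other constraints that would be C(6,3) = 20 routes.
Split at B and multiply the segment counts (each segment already excludes blocked cells): A→B: 1; B→R: 3; product = 3.
That gives 3 routes.

3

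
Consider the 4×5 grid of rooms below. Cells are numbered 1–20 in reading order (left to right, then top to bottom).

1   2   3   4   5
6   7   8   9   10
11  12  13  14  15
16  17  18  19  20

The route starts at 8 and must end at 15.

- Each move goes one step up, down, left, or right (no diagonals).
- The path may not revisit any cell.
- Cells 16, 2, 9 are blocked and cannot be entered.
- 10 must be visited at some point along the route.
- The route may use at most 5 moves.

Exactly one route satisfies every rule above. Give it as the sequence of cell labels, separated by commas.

Any route must reach 10 and still end at 15 within 5 moves, so the order of the required stops is forced.
Route from 8: up to 3, 2× right (reaching 5), 2× down (reaching 15) — 5 moves in all.
Check: all required cells visited; 5 ≤ 5 moves.

8, 3, 4, 5, 10, 15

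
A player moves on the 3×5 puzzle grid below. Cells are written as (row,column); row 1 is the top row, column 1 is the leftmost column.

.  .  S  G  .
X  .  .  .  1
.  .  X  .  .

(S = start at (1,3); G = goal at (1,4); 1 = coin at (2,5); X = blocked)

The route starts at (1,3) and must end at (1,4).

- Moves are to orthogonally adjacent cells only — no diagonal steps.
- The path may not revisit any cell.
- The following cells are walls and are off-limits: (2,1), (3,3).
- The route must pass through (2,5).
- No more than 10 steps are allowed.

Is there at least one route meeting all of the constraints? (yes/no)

One route that works: (1,3) → (2,3) → (2,4) → (2,5) → (1,5) → (1,4).

yes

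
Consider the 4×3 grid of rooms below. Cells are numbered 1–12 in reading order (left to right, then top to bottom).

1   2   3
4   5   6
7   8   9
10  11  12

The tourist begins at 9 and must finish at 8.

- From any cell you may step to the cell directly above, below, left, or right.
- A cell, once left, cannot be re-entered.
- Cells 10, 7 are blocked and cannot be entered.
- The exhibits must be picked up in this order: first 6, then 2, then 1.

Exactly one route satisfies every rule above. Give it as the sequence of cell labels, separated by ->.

The waypoints must appear in the order 6, 2, 1, with no cell reused.
Route from 9: 2× up (reaching 3), 2× left (reaching 1), down to 4, right to 5, down to 8 — 7 moves in all.
Check: order respected (6 at step 1, 2 at step 3, 1 at step 4).

9 -> 6 -> 3 -> 2 -> 1 -> 4 -> 5 -> 8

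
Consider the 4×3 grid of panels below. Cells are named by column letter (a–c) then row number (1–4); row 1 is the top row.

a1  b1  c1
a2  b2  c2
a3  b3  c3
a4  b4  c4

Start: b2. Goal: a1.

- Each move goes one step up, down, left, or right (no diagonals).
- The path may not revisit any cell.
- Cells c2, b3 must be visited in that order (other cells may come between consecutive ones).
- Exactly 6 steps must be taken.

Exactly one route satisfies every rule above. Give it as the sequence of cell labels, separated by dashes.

The waypoints must appear in the order c2, b3, with no cell reused.
Route from b2: right to c2, down to c3, 2× left (reaching a3), 2× up (reaching a1) — 6 moves in all.
Check: order respected (c2 at step 1, b3 at step 3); 6 moves as required.

b2 - c2 - c3 - b3 - a3 - a2 - a1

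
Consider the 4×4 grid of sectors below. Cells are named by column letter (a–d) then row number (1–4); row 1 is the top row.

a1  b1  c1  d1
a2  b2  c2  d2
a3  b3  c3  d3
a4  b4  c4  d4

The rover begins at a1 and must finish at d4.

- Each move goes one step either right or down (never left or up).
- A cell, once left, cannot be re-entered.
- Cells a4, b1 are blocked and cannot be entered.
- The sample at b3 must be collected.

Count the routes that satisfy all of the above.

6

A right/down-only route from a1 to d4 makes exactly 3 down-moves and 3 right-moves in some order.
With no other constraints that would be C(6,3) = 20 routes.
Split at b3 and multiply the segment counts (each segment already excludes blocked cells): a1→b3: 2; b3→d4: 3; product = 6.
That gives 6 routes.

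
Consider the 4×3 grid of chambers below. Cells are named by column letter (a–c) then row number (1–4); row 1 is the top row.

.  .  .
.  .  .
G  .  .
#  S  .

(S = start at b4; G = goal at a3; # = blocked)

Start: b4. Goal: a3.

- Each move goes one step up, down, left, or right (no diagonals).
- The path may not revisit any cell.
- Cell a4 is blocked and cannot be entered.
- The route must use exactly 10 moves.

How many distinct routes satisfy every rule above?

2

Need simple routes of exactly 10 moves from b4 to a3 (Manhattan distance 2, so 4 moves are spent on a detour and 4 undoing it).
Enumerating: b4 c4 c3 c2 c1 b1 a1 a2 b2 b3 a3 | b4 c4 c3 b3 b2 c2 c1 b1 a1 a2 a3.
That gives 2 routes.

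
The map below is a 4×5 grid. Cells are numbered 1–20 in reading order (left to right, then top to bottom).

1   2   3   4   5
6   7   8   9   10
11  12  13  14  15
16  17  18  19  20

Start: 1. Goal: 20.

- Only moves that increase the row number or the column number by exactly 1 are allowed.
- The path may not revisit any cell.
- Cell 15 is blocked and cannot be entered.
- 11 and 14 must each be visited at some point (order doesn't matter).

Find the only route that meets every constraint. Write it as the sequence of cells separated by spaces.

Moves only go right or down, so the column and row indices never decrease.
Route from 1: 2× down (reaching 11), 3× right (reaching 14), down to 19, right to 20 — 7 moves in all.
Check: all required cells visited.

1 6 11 12 13 14 19 20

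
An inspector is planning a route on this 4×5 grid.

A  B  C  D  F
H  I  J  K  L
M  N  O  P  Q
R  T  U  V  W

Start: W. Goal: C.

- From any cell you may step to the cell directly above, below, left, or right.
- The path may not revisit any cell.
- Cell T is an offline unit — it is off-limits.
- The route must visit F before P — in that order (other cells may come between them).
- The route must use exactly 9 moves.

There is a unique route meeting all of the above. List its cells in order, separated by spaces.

W Q L F D K P O J C

The waypoints must appear in the order F, P, with no cell reused.
Route from W: up 3 to F, left 1 to D, down 2 to P, left 1 to O, up 2 to C — 9 moves in all.
Check: order respected (F at step 3, P at step 6); 9 moves as required.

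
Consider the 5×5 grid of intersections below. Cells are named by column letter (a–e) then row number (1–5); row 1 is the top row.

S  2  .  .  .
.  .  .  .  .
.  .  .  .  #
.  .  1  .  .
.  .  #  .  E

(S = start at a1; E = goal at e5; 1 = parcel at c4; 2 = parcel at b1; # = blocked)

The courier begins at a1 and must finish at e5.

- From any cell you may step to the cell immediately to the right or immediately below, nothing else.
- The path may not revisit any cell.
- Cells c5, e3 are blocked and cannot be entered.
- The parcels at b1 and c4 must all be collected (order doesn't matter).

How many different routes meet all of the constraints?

A right/down-only route from a1 to e5 makes exactly 4 down-moves and 4 right-moves in some order.
With no other constraints that would be C(8,4) = 70 routes.
A monotone route can only reach the required cells in the order b1, c4, so split there and multiply the segment counts (each segment already excludes blocked cells): a1→b1: 1; b1→c4: 4; c4→e5: 2; product = 8.
That gives 8 routes.

8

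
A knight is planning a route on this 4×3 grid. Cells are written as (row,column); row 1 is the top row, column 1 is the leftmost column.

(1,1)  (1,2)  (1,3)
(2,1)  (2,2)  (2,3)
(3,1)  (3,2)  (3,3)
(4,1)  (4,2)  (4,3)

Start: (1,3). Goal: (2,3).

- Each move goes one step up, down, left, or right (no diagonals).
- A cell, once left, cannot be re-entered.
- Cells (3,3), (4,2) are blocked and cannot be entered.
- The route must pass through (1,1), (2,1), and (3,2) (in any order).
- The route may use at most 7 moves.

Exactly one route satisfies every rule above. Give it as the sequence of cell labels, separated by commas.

The budget equals the shortest possible length, so every move has to be on a shortest route through the required cells.
Route from (1,3): left 2 to (1,1), down 2 to (3,1), right 1 to (3,2), up 1 to (2,2), right 1 to (2,3) — 7 moves in all.
Check: all required cells visited; 7 ≤ 7 moves.

(1,3), (1,2), (1,1), (2,1), (3,1), (3,2), (2,2), (2,3)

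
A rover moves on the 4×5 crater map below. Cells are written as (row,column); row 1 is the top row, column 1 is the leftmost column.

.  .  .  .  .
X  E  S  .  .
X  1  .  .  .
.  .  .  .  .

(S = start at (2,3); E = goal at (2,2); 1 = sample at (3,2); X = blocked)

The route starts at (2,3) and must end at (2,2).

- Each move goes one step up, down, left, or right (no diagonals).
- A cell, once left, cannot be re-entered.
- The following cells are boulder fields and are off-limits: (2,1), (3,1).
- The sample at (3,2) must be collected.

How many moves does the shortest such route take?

3

Any route passes through (3,2) somewhere between (2,3) and (2,2). Summing Manhattan distances along the two legs ((2,3) → (3,2) → (2,2)) gives a lower bound of 2 + 1 = 3 moves.
A route of 3 moves achieves this: (2,3) → (3,3) → (3,2) → (2,2).
Since 3 matches the lower bound, it is optimal.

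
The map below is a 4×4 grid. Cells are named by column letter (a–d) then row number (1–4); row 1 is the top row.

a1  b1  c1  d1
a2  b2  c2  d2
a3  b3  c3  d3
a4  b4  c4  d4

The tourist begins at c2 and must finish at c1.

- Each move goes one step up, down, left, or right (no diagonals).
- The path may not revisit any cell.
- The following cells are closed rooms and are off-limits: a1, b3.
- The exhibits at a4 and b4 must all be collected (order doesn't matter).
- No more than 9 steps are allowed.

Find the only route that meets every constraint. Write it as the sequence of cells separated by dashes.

c2 - c3 - c4 - b4 - a4 - a3 - a2 - b2 - b1 - c1

The 9-move cap with required stops at a4, b4 leaves no slack for detours.
Route from c2: 2× down (reaching c4), 2× left (reaching a4), 2× up (reaching a2), right to b2, up to b1, right to c1 — 9 moves in all.
Check: all required cells visited; 9 ≤ 9 moves.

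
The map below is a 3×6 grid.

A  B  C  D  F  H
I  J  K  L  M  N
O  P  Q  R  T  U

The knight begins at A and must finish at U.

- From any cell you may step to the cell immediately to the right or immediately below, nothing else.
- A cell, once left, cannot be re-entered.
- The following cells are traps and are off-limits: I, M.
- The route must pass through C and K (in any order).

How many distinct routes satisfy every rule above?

A right/down-only route from A to U makes exactly 2 down-moves and 5 right-moves in some order.
With no other constraints that would be C(7,2) = 21 routes.
A monotone route can only reach the required cells in the order C, K, so split there and multiply the segment counts (each segment already excludes blocked cells): A→C: 1; C→K: 1; K→U: 2; product = 2.
That gives 2 routes.

2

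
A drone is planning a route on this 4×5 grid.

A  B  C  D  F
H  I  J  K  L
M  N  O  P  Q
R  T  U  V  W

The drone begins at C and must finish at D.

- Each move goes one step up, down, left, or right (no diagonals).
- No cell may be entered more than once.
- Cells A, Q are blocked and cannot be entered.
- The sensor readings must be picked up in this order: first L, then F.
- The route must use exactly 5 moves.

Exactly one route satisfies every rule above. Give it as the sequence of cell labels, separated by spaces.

C J K L F D

The waypoints must appear in the order L, F, with no cell reused.
Route from C: down 1 to J, right 2 to L, up 1 to F, left 1 to D — 5 moves in all.
Check: order respected (L at step 3, F at step 4); 5 moves as required.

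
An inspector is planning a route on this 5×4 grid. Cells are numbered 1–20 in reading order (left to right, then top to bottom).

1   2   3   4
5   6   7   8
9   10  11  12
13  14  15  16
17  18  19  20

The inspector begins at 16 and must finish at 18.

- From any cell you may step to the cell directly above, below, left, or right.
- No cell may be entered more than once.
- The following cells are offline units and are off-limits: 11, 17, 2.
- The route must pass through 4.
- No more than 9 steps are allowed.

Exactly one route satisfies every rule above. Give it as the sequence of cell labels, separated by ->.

Any route must reach 4 and still end at 18 within 9 moves, so the order of the required stops is forced.
Route from 16: up 3 to 4, left 1 to 3, down 1 to 7, left 1 to 6, down 3 to 18 — 9 moves in all.
Check: all required cells visited; 9 ≤ 9 moves.

16 -> 12 -> 8 -> 4 -> 3 -> 7 -> 6 -> 10 -> 14 -> 18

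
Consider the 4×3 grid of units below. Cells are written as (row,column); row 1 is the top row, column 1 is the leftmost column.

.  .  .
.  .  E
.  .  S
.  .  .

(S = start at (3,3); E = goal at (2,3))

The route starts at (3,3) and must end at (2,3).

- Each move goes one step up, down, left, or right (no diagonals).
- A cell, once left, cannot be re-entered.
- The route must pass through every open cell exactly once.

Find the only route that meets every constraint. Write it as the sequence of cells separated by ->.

(3,3) -> (4,3) -> (4,2) -> (4,1) -> (3,1) -> (3,2) -> (2,2) -> (2,1) -> (1,1) -> (1,2) -> (1,3) -> (2,3)

Need to visit all 12 open cells exactly once, starting at (3,3) and ending at (2,3).
Route from (3,3): down 1 to (4,3), left 2 to (4,1), up 1 to (3,1), right 1 to (3,2), up 1 to (2,2), left 1 to (2,1), up 1 to (1,1), right 2 to (1,3), down 1 to (2,3) — 11 moves in all.
Check: all 12 open cells covered.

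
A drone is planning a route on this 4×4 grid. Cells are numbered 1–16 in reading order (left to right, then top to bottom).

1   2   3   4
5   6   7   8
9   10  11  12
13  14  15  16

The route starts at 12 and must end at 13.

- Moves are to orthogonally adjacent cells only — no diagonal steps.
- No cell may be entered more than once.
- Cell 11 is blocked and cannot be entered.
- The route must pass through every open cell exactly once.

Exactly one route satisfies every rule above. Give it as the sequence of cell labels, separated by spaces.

Need to visit all 15 open cells exactly once, starting at 12 and ending at 13.
Cell 15 has only two open neighbours (14 and 16), so the path must pass straight through it: one of those is the cell it's entered from and the other is where it exits.
Route from 12: down 1 to 16, left 2 to 14, up 2 to 6, right 2 to 8, up 1 to 4, left 3 to 1, down 3 to 13 — 14 moves in all.
Check: all 15 open cells covered.

12 16 15 14 10 6 7 8 4 3 2 1 5 9 13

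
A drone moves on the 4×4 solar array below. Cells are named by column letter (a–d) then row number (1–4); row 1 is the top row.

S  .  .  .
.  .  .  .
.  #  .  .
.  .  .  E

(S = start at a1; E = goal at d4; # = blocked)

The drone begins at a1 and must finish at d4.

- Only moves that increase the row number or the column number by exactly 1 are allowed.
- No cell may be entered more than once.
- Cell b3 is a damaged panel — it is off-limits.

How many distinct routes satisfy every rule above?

A right/down-only route from a1 to d4 makes exactly 3 down-moves and 3 right-moves in some order.
With no other constraints that would be C(6,3) = 20 routes.
Subtract routes through each blocked cell (inclusion–exclusion for overlaps): − through b3: 9 → 11.
That gives 11 routes.

11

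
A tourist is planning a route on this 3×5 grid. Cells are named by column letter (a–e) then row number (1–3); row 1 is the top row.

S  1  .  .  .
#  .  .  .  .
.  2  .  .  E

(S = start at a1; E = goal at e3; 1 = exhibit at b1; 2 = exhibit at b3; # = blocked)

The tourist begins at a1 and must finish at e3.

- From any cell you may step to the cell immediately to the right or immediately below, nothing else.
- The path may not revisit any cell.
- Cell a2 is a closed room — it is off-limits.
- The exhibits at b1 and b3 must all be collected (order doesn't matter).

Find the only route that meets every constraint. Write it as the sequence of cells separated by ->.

a1 -> b1 -> b2 -> b3 -> c3 -> d3 -> e3

Moves only go right or down, so the column and row indices never decrease.
Route from a1: right to b1, 2× down (reaching b3), 3× right (reaching e3) — 6 moves in all.
Check: all required cells visited.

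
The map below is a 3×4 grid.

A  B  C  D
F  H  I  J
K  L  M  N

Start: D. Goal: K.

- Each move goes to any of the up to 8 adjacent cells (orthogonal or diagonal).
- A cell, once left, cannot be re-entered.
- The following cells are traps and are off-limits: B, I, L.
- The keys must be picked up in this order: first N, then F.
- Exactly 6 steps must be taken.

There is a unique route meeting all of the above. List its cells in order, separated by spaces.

D J N M H F K

The waypoints must appear in the order N, F, with no cell reused.
Route from D: down 2 to N, left 1 to M, up-left 1 to H, left 1 to F, down 1 to K — 6 moves in all.
Check: order respected (N at step 2, F at step 5); 6 moves as required.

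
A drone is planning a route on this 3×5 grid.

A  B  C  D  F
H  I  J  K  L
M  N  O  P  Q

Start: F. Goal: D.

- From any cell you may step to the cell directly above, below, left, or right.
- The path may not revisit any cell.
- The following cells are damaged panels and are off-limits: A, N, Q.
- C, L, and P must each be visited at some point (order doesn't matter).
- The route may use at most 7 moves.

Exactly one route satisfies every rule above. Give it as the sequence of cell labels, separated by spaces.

F L K P O J C D

The 7-move cap with required stops at C, L, P leaves no slack for detours.
Route from F: down 1 to L, left 1 to K, down 1 to P, left 1 to O, up 2 to C, right 1 to D — 7 moves in all.
Check: all required cells visited; 7 ≤ 7 moves.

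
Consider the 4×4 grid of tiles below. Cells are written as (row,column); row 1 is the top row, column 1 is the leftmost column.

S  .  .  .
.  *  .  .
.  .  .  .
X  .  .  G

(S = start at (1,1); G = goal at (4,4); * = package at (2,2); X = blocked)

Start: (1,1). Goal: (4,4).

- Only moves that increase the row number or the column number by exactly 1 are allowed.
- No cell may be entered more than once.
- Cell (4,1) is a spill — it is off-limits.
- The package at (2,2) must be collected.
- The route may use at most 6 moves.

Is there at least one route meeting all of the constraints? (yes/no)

One route that works: (1,1) → (2,1) → (2,2) → (3,2) → (4,2) → (4,3) → (4,4).

yes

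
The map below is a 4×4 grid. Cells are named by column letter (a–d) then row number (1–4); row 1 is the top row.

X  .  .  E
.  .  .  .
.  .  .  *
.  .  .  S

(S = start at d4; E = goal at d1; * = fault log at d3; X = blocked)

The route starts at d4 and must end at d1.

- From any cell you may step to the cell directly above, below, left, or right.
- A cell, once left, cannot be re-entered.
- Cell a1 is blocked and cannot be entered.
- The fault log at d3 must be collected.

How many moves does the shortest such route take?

3

Any route passes through d3 somewhere between d4 and d1. Summing Manhattan distances along the two legs (d4 → d3 → d1) gives a lower bound of 1 + 2 = 3 moves.
A route of 3 moves achieves this: d4 → d3 → d2 → d1.
Since 3 matches the lower bound, it is optimal.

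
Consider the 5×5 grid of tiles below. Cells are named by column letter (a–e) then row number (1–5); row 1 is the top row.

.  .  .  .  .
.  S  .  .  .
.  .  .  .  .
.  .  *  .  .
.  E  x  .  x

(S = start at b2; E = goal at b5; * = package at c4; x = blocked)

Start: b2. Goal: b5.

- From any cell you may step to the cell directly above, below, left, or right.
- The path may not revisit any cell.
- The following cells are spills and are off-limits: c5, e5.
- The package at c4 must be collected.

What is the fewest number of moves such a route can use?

5

Any route passes through c4 somewhere between b2 and b5. Summing Manhattan distances along the two legs (b2 → c4 → b5) gives a lower bound of 3 + 2 = 5 moves.
A route of 5 moves achieves this: b2 → b3 → c3 → c4 → b4 → b5.
Since 5 matches the lower bound, it is optimal.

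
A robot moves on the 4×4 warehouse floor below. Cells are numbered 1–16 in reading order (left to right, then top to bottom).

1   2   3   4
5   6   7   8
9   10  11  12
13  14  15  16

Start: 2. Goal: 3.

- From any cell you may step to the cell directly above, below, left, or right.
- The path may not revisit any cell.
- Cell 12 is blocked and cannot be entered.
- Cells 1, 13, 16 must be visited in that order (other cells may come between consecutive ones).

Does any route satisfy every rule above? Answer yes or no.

16 must be visited but has only one open neighbour (15), and it is neither the start nor the goal — the route would have to enter and leave through 15, re-entering it.

no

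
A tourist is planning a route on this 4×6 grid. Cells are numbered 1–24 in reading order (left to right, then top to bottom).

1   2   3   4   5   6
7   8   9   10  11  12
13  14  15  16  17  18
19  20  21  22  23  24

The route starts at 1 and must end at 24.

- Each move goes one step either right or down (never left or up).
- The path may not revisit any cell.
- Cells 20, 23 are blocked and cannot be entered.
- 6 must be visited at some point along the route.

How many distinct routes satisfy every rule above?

A right/down-only route from 1 to 24 makes exactly 3 down-moves and 5 right-moves in some order.
With no other constraints that would be C(8,3) = 56 routes.
Split at 6 and multiply the segment counts (each segment already excludes blocked cells): 1→6: 1; 6→24: 1; product = 1.
That gives 1 route.

1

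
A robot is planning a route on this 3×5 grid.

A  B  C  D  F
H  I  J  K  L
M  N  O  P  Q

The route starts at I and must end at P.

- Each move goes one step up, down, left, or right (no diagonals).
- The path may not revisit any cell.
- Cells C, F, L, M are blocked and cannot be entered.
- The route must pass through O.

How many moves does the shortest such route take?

Any route passes through O somewhere between I and P. Summing Manhattan distances along the two legs (I → O → P) gives a lower bound of 2 + 1 = 3 moves.
A route of 3 moves achieves this: I → N → O → P.
Since 3 matches the lower bound, it is optimal.

3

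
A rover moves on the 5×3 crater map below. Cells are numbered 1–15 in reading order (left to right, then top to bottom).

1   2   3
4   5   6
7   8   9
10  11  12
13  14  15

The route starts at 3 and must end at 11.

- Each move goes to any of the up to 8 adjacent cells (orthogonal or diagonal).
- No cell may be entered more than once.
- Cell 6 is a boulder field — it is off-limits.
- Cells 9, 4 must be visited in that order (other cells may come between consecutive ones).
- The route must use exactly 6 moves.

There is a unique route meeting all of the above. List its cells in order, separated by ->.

3 -> 5 -> 9 -> 8 -> 4 -> 7 -> 11

The waypoints must appear in the order 9, 4, with no cell reused.
Route from 3: down-left to 5, down-right to 9, left to 8, up-left to 4, down to 7, down-right to 11 — 6 moves in all.
Check: order respected (9 at step 2, 4 at step 4); 6 moves as required.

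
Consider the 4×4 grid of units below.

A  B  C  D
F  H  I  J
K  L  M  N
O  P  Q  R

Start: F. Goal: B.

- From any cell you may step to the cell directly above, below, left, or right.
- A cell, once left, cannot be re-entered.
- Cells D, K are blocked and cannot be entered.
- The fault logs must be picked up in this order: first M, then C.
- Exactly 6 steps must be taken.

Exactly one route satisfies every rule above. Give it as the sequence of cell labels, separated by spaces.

F H L M I C B

The waypoints must appear in the order M, C, with no cell reused.
Route from F: right 1 to H, down 1 to L, right 1 to M, up 2 to C, left 1 to B — 6 moves in all.
Check: order respected (M at step 3, C at step 5); 6 moves as required.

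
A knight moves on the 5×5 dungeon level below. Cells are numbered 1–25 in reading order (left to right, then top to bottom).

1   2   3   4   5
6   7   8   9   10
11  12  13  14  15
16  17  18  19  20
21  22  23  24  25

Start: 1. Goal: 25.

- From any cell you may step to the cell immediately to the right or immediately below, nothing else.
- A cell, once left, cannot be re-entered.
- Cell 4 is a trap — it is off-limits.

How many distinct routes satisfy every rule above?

65

A right/down-only route from 1 to 25 makes exactly 4 down-moves and 4 right-moves in some order.
With no other constraints that would be C(8,4) = 70 routes.
Subtract routes through each blocked cell (inclusion–exclusion for overlaps): − through 4: 5 → 65.
That gives 65 routes.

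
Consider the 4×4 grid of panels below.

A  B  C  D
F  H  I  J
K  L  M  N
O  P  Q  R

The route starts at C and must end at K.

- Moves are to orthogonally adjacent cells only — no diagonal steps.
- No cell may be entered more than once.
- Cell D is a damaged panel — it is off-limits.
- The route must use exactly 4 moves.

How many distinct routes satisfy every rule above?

6

Need simple routes of exactly 4 moves from C to K (Manhattan distance 4, so 0 moves are spent on a detour and 0 undoing it).
Enumerating: C I M L K | C I H L K | C I H F K | C B H L K | C B H F K | C B A F K.
That gives 6 routes.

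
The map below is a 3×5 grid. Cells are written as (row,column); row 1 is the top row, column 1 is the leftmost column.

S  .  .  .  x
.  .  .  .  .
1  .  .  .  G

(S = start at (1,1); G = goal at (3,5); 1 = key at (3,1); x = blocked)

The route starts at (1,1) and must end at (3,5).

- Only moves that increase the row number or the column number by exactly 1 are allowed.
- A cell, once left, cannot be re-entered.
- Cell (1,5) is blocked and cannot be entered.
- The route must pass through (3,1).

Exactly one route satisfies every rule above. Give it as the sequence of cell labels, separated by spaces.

(1,1) (2,1) (3,1) (3,2) (3,3) (3,4) (3,5)

Moves only go right or down, so the column and row indices never decrease.
Route from (1,1): 2× down (reaching (3,1)), 4× right (reaching (3,5)) — 6 moves in all.
Check: all required cells visited.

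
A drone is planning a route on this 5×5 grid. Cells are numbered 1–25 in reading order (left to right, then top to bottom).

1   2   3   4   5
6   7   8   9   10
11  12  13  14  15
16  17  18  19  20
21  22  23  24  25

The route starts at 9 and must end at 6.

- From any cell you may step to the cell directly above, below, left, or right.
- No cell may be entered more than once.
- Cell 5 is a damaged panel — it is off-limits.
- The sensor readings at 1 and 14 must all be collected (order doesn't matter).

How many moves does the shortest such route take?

7

Any route passes through 1 and 14 in some order between 9 and 6. Summing Manhattan distances along each leg and taking the cheapest ordering (9 → 14 → 1 → 6) gives a lower bound of 1 + 5 + 1 = 7 moves.
A route of 7 moves achieves this: 9 → 14 → 13 → 8 → 3 → 2 → 1 → 6.
Since 7 matches the lower bound, it is optimal.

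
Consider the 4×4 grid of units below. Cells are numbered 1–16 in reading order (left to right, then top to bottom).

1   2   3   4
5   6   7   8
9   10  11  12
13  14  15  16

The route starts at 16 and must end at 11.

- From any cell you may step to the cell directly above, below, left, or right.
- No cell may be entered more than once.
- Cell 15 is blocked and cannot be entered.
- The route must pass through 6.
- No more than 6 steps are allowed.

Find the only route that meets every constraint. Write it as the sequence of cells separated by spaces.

The budget equals the shortest possible length, so every move has to be on a shortest route through the required cells.
Route from 16: 2× up (reaching 8), 2× left (reaching 6), down to 10, right to 11 — 6 moves in all.
Check: all required cells visited; 6 ≤ 6 moves.

16 12 8 7 6 10 11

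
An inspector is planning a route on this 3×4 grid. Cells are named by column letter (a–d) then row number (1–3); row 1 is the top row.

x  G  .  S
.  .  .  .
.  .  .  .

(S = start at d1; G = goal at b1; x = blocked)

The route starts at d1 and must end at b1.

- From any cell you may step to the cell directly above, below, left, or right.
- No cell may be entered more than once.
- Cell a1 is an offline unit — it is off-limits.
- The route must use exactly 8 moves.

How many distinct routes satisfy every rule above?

5

Need simple routes of exactly 8 moves from d1 to b1 (Manhattan distance 2, so 3 moves are spent on a detour and 3 undoing it).
Enumerating: d1 d2 d3 c3 b3 b2 c2 c1 b1 | d1 d2 d3 c3 b3 a3 a2 b2 b1 | d1 d2 c2 c3 b3 a3 a2 b2 b1 | d1 c1 c2 c3 b3 a3 a2 b2 b1 | d1 c1 c2 d2 d3 c3 b3 b2 b1.
That gives 5 routes.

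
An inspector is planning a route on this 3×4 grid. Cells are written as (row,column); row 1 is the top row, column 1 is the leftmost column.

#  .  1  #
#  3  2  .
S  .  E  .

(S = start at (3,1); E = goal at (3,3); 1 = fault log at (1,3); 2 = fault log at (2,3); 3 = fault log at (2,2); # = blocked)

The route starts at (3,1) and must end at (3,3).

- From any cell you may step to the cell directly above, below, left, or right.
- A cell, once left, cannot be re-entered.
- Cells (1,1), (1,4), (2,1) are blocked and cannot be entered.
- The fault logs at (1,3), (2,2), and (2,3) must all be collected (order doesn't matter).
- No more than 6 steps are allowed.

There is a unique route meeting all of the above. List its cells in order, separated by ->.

The budget equals the shortest possible length, so every move has to be on a shortest route through the required cells.
Route from (3,1): right 1 to (3,2), up 2 to (1,2), right 1 to (1,3), down 2 to (3,3) — 6 moves in all.
Check: all required cells visited; 6 ≤ 6 moves.

(3,1) -> (3,2) -> (2,2) -> (1,2) -> (1,3) -> (2,3) -> (3,3)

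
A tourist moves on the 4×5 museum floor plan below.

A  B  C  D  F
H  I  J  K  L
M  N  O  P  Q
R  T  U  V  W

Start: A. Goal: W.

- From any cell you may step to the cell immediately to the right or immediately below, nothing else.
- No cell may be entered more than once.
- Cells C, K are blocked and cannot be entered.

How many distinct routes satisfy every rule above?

19

A right/down-only route from A to W makes exactly 3 down-moves and 4 right-moves in some order.
With no other constraints that would be C(7,3) = 35 routes.
Subtract routes through each blocked cell (inclusion–exclusion for overlaps): − through C: 10 − through K: 12 + through C&K: 6 → 19.
That gives 19 routes.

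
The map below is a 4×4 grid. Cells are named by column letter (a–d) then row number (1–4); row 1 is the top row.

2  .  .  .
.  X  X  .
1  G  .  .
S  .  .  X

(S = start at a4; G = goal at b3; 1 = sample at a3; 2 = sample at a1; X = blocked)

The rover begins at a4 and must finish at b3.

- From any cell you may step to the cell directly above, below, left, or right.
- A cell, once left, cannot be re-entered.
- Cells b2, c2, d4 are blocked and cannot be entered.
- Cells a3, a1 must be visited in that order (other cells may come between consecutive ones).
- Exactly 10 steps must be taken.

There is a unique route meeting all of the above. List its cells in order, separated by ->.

a4 -> a3 -> a2 -> a1 -> b1 -> c1 -> d1 -> d2 -> d3 -> c3 -> b3

The waypoints must appear in the order a3, a1, with no cell reused.
Route from a4: 3× up (reaching a1), 3× right (reaching d1), 2× down (reaching d3), 2× left (reaching b3) — 10 moves in all.
Check: order respected (1 at step 1, 2 at step 3); 10 moves as required.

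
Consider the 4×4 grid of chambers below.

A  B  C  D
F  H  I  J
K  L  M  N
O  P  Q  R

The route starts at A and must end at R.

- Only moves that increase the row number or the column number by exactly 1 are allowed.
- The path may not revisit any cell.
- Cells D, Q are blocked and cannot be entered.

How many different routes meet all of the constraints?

A right/down-only route from A to R makes exactly 3 down-moves and 3 right-moves in some order.
With no other constraints that would be C(6,3) = 20 routes.
Subtract routes through each blocked cell (inclusion–exclusion for overlaps): − through D: 1 − through Q: 10 → 9.
That gives 9 routes.

9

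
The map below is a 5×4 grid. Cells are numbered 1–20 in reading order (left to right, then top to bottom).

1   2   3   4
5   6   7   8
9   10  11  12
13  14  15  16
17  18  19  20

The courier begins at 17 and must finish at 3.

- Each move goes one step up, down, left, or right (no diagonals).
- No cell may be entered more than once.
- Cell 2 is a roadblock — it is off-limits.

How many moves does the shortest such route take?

6

The Manhattan distance from 17 to 3 is |5−1| + |1−3| = 6, so at least 6 moves are needed.
A route of 6 moves achieves this: 17 → 13 → 9 → 5 → 6 → 7 → 3.
Since 6 matches the lower bound, it is optimal.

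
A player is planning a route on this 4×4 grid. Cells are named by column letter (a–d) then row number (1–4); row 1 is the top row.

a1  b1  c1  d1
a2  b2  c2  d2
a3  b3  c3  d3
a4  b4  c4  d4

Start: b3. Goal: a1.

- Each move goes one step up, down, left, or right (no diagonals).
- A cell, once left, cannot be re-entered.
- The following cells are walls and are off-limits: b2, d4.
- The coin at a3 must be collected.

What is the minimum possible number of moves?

3

Any route passes through a3 somewhere between b3 and a1. Summing Manhattan distances along the two legs (b3 → a3 → a1) gives a lower bound of 1 + 2 = 3 moves.
A route of 3 moves achieves this: b3 → a3 → a2 → a1.
Since 3 matches the lower bound, it is optimal.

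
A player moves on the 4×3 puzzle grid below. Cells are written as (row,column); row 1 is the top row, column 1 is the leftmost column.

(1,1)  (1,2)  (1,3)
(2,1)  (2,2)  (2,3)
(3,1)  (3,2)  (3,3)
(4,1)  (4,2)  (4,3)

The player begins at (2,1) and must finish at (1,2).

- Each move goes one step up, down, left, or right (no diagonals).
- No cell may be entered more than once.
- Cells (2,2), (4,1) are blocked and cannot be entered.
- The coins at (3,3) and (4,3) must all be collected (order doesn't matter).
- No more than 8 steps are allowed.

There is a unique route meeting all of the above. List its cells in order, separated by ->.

(2,1) -> (3,1) -> (3,2) -> (4,2) -> (4,3) -> (3,3) -> (2,3) -> (1,3) -> (1,2)

Any route must reach (3,3) and (4,3) and still end at (1,2) within 8 moves, so the order of the required stops is forced.
Route from (2,1): down to (3,1), right to (3,2), down to (4,2), right to (4,3), 3× up (reaching (1,3)), left to (1,2) — 8 moves in all.
Check: all required cells visited; 8 ≤ 8 moves.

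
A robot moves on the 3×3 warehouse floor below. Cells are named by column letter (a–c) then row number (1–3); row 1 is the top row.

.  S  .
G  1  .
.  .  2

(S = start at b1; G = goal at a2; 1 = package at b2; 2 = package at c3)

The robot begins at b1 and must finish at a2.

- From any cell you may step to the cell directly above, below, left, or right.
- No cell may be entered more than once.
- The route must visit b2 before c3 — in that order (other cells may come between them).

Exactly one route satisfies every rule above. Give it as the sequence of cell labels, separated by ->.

b1 -> b2 -> c2 -> c3 -> b3 -> a3 -> a2

The waypoints must appear in the order b2, c3, with no cell reused.
Route from b1: down 1 to b2, right 1 to c2, down 1 to c3, left 2 to a3, up 1 to a2 — 6 moves in all.
Check: order respected (1 at step 1, 2 at step 3).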